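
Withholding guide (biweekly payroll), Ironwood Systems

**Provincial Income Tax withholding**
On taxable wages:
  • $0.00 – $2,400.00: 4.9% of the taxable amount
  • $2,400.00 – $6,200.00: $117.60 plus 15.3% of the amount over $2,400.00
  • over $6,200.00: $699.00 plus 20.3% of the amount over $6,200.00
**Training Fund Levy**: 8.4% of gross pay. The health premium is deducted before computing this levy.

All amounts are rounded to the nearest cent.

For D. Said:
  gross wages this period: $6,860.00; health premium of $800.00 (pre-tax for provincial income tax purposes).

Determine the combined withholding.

Provincial Income Tax: taxable = $6,860.00 − $800.00 = $6,060.00
  $117.60 + 15.3% × ($6,060.00 − $2,400.00) = $117.60 + 15.3% × $3,660.00 = $677.58
Training Fund Levy: 8.4% × $6,060.00 = $509.04
Total: $677.58 + $509.04 = $1,186.62

$1,186.62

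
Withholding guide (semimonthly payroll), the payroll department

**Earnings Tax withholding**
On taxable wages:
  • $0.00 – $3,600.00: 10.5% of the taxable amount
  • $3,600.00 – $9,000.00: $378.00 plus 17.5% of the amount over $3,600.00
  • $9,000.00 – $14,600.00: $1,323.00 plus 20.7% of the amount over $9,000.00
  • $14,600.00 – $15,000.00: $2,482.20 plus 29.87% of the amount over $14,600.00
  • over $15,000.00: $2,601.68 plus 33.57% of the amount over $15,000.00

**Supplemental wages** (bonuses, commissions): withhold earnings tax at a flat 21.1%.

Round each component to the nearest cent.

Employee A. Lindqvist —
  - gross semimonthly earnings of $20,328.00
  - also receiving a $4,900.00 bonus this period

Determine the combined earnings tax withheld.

Earnings Tax: taxable = $20,328.00
  $2,601.68 + 33.57% × ($20,328.00 − $15,000.00) = $2,601.68 + 33.57% × $5,328.00 = $4,390.29
Supplemental (21.1% flat on bonus): 21.1% × $4,900.00 = $1,033.90
Total earnings tax: $4,390.29 + $1,033.90 = $5,424.19

$5,424.19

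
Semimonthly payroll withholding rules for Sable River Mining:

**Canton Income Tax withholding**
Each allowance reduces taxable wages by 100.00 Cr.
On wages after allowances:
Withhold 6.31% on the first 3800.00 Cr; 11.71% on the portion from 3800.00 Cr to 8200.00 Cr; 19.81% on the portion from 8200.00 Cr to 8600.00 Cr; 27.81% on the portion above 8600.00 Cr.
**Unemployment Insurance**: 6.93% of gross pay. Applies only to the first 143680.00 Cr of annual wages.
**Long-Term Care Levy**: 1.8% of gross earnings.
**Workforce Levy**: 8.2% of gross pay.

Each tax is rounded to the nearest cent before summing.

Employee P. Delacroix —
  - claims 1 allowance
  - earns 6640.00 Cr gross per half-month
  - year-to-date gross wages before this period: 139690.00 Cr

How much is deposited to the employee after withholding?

5138.86 Cr

Canton Income Tax: taxable = 6640.00 Cr − 1×100.00 Cr = 6540.00 Cr
  239.78 Cr + 11.71% × (6540.00 Cr − 3800.00 Cr) = 239.78 Cr + 11.71% × 2740.00 Cr = 560.63 Cr
Unemployment Insurance: cap 143680.00 Cr − YTD 139690.00 Cr = 3990.00 Cr subject; 6.93% × 3990.00 Cr = 276.51 Cr
Long-Term Care Levy: 1.8% × 6640.00 Cr = 119.52 Cr
Workforce Levy: 8.2% × 6640.00 Cr = 544.48 Cr
Total withheld: 560.63 Cr + 276.51 Cr + 119.52 Cr + 544.48 Cr = 1501.14 Cr
Net pay: 6640.00 Cr − 1501.14 Cr = 5138.86 Cr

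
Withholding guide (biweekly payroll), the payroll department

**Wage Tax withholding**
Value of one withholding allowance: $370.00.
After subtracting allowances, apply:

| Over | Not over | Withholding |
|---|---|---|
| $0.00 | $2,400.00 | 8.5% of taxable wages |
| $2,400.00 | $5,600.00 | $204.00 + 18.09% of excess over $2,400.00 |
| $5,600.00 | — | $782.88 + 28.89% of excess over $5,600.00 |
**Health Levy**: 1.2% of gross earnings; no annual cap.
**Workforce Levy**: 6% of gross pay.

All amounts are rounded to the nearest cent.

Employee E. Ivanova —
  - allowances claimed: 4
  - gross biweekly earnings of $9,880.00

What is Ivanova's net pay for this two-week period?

$7,576.84

Wage Tax: taxable = $9,880.00 − 4×$370.00 = $8,400.00
  $782.88 + 28.89% × ($8,400.00 − $5,600.00) = $782.88 + 28.89% × $2,800.00 = $1,591.80
Health Levy: 1.2% × $9,880.00 = $118.56
Workforce Levy: 6% × $9,880.00 = $592.80
Total withheld: $1,591.80 + $118.56 + $592.80 = $2,303.16
Net pay: $9,880.00 − $2,303.16 = $7,576.84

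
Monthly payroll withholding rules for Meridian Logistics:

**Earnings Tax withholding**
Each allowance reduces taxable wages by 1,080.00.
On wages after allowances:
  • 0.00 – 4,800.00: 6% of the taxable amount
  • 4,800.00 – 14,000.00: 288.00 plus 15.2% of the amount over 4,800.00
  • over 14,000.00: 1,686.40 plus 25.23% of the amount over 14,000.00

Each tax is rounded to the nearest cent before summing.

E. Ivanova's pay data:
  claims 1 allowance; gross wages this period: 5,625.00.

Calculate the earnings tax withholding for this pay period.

Earnings Tax: taxable = 5,625.00 − 1×1,080.00 = 4,545.00
  6% × 4,545.00 = 272.70

272.70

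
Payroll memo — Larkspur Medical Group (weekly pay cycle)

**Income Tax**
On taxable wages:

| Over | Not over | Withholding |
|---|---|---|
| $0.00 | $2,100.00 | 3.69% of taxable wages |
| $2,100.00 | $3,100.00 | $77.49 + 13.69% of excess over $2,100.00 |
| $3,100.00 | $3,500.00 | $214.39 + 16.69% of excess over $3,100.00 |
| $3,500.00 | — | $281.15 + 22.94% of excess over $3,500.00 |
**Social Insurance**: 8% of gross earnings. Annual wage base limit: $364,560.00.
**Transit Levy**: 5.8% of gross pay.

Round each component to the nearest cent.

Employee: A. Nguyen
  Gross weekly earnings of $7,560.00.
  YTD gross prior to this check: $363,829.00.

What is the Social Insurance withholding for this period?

$58.48

Social Insurance: cap $364,560.00 − YTD $363,829.00 = $731.00 subject; 8% × $731.00 = $58.48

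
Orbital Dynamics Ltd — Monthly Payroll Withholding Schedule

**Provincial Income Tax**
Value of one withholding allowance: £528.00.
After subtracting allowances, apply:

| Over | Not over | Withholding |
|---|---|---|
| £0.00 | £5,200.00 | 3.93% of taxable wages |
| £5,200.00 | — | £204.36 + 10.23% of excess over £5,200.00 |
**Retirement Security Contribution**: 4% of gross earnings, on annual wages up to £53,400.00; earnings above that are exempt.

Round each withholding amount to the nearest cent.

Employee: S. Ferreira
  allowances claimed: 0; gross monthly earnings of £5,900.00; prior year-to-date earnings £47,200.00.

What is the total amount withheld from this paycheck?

£511.97

Provincial Income Tax: taxable = £5,900.00
  £204.36 + 10.23% × (£5,900.00 − £5,200.00) = £204.36 + 10.23% × £700.00 = £275.97
Retirement Security Contribution: 4% × £5,900.00 = £236.00
Total: £275.97 + £236.00 = £511.97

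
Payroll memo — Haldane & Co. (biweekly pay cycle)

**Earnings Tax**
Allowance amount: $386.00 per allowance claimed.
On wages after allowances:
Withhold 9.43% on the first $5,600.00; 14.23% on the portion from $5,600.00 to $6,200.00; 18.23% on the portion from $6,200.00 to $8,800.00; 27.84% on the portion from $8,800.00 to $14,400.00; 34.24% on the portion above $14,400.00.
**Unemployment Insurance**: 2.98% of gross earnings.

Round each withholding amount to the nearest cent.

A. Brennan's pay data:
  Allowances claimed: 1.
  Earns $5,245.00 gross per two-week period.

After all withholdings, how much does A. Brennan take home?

Earnings Tax: taxable = $5,245.00 − 1×$386.00 = $4,859.00
  9.43% × $4,859.00 = $458.20
Unemployment Insurance: 2.98% × $5,245.00 = $156.30
Total withheld: $458.20 + $156.30 = $614.50
Net pay: $5,245.00 − $614.50 = $4,630.50

$4,630.50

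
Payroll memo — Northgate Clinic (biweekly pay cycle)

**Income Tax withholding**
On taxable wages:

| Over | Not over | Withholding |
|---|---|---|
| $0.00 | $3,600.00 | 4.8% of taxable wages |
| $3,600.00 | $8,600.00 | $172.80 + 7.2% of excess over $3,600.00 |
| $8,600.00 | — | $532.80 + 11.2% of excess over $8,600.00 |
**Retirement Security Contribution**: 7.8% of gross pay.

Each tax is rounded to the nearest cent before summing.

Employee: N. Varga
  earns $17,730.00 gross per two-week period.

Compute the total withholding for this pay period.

$2,938.30

Income Tax: taxable = $17,730.00
  $532.80 + 11.2% × ($17,730.00 − $8,600.00) = $532.80 + 11.2% × $9,130.00 = $1,555.36
Retirement Security Contribution: 7.8% × $17,730.00 = $1,382.94
Total: $1,555.36 + $1,382.94 = $2,938.30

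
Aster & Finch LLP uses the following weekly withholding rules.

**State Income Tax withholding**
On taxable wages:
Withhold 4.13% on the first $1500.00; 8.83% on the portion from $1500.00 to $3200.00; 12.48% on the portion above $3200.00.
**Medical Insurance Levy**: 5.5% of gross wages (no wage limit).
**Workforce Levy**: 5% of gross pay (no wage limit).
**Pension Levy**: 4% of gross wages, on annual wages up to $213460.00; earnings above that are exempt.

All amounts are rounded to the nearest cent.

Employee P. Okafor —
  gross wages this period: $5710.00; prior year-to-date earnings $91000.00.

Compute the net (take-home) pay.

State Income Tax: taxable = $5710.00
  $212.06 + 12.48% × ($5710.00 − $3200.00) = $212.06 + 12.48% × $2510.00 = $525.31
Medical Insurance Levy: 5.5% × $5710.00 = $314.05
Workforce Levy: 5% × $5710.00 = $285.50
Pension Levy: 4% × $5710.00 = $228.40
Total withheld: $525.31 + $314.05 + $285.50 + $228.40 = $1353.26
Net pay: $5710.00 − $1353.26 = $4356.74

$4356.74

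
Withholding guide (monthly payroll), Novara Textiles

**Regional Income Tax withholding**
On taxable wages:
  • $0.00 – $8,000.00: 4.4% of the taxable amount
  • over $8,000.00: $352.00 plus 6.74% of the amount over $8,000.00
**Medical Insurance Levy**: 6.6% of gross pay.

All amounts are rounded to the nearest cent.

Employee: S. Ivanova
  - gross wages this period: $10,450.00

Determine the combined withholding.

Regional Income Tax: taxable = $10,450.00
  $352.00 + 6.74% × ($10,450.00 − $8,000.00) = $352.00 + 6.74% × $2,450.00 = $517.13
Medical Insurance Levy: 6.6% × $10,450.00 = $689.70
Total: $517.13 + $689.70 = $1,206.83

$1,206.83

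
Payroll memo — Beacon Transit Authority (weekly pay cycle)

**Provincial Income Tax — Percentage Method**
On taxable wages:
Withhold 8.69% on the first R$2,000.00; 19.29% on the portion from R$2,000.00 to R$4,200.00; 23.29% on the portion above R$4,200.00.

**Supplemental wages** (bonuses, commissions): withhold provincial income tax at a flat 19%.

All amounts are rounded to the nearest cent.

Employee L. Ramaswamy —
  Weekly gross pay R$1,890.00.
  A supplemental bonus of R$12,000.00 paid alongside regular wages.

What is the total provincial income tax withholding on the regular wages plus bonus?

R$2,444.24

Provincial Income Tax: taxable = R$1,890.00
  8.69% × R$1,890.00 = R$164.24
Supplemental (19% flat on bonus): 19% × R$12,000.00 = R$2,280.00
Total provincial income tax: R$164.24 + R$2,280.00 = R$2,444.24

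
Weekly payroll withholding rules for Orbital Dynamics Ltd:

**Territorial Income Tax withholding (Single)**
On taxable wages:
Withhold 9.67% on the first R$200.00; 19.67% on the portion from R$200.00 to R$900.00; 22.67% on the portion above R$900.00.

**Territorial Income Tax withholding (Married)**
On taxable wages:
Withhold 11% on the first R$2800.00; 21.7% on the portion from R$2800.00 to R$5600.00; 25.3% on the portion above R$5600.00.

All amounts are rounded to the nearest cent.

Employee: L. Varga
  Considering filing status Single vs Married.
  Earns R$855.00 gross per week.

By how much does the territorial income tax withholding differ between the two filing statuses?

R$54.13

Territorial Income Tax (Single): taxable = R$855.00
  R$19.34 + 19.67% × (R$855.00 − R$200.00) = R$19.34 + 19.67% × R$655.00 = R$148.18
Territorial Income Tax (Married): taxable = R$855.00
  11% × R$855.00 = R$94.05
Difference: |R$148.18 − R$94.05| = R$54.13 (higher under Single)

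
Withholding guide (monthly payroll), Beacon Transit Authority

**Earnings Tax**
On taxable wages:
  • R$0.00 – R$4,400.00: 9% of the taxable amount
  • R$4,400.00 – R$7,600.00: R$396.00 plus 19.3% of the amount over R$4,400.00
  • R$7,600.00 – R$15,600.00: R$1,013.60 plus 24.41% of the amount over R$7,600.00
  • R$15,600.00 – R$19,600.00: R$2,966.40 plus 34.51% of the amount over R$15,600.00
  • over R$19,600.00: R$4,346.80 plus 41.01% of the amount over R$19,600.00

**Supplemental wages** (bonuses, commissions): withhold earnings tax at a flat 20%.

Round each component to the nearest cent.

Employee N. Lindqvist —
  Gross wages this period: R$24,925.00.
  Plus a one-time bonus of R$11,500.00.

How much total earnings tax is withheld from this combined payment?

Earnings Tax: taxable = R$24,925.00
  R$4,346.80 + 41.01% × (R$24,925.00 − R$19,600.00) = R$4,346.80 + 41.01% × R$5,325.00 = R$6,530.58
Supplemental (20% flat on bonus): 20% × R$11,500.00 = R$2,300.00
Total earnings tax: R$6,530.58 + R$2,300.00 = R$8,830.58

R$8,830.58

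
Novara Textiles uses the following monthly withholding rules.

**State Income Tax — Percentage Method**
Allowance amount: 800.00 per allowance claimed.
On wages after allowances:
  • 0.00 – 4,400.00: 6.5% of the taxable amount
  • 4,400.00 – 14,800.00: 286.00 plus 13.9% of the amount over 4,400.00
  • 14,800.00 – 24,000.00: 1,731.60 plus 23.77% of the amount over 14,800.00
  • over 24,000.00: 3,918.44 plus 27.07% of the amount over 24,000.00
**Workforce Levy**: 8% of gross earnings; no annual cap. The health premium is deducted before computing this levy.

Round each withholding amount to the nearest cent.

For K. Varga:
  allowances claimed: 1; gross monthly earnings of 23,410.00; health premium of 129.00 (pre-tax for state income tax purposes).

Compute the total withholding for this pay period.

5,419.85

State Income Tax: taxable = 23,410.00 − 129.00 − 1×800.00 = 22,481.00
  1,731.60 + 23.77% × (22,481.00 − 14,800.00) = 1,731.60 + 23.77% × 7,681.00 = 3,557.37
Workforce Levy: 8% × 23,281.00 = 1,862.48
Total: 3,557.37 + 1,862.48 = 5,419.85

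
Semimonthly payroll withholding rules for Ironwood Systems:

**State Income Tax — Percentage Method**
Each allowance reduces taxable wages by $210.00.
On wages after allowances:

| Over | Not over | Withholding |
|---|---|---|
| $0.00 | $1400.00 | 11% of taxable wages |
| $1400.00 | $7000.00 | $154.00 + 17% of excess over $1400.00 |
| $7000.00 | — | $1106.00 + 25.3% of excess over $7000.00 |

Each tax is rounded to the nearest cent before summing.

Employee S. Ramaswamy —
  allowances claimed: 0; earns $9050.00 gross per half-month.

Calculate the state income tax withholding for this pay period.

$1624.65

State Income Tax: taxable = $9050.00
  $1106.00 + 25.3% × ($9050.00 − $7000.00) = $1106.00 + 25.3% × $2050.00 = $1624.65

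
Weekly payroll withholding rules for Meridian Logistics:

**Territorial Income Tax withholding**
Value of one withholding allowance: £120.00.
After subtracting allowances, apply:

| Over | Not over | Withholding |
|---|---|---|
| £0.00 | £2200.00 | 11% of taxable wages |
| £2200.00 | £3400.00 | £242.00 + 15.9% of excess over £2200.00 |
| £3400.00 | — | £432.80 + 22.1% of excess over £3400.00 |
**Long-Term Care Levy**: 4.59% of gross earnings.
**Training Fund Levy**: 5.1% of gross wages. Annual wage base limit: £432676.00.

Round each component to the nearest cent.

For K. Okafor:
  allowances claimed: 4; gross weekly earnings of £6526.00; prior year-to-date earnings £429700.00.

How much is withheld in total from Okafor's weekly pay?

£1468.89

Territorial Income Tax: taxable = £6526.00 − 4×£120.00 = £6046.00
  £432.80 + 22.1% × (£6046.00 − £3400.00) = £432.80 + 22.1% × £2646.00 = £1017.57
Long-Term Care Levy: 4.59% × £6526.00 = £299.54
Training Fund Levy: cap £432676.00 − YTD £429700.00 = £2976.00 subject; 5.1% × £2976.00 = £151.78
Total: £1017.57 + £299.54 + £151.78 = £1468.89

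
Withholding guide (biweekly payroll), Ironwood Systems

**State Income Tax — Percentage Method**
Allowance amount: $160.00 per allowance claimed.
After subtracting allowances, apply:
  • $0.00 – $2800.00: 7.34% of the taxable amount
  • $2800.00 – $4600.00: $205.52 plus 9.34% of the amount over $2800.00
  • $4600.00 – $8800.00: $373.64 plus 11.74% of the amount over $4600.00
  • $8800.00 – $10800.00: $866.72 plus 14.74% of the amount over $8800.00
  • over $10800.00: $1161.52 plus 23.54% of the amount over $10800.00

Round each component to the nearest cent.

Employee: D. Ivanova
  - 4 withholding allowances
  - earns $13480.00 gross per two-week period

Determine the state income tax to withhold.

$1641.74

State Income Tax: taxable = $13480.00 − 4×$160.00 = $12840.00
  $1161.52 + 23.54% × ($12840.00 − $10800.00) = $1161.52 + 23.54% × $2040.00 = $1641.74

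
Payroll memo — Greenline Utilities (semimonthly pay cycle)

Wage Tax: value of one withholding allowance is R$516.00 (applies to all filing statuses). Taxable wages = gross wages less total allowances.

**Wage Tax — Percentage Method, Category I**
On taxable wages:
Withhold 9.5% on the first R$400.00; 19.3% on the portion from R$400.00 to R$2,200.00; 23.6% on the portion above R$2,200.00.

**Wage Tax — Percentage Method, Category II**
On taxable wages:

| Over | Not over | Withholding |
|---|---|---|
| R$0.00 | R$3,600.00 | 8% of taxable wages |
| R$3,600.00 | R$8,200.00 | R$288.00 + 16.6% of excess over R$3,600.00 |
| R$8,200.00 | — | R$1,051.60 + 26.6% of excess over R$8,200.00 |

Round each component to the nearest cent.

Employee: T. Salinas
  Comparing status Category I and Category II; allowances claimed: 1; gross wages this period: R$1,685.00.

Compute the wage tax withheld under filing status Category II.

R$93.52

Wage Tax (Category II): taxable = R$1,685.00 − 1×R$516.00 = R$1,169.00
  8% × R$1,169.00 = R$93.52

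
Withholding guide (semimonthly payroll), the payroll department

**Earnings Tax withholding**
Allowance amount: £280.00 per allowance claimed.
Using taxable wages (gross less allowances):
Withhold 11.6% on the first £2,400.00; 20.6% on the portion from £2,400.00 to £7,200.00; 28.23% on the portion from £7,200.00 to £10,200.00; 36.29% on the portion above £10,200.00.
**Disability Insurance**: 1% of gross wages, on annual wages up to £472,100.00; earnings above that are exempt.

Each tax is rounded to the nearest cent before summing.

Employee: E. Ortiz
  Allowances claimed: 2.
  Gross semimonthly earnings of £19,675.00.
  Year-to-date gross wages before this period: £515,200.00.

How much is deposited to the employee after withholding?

Earnings Tax: taxable = £19,675.00 − 2×£280.00 = £19,115.00
  £2,114.10 + 36.29% × (£19,115.00 − £10,200.00) = £2,114.10 + 36.29% × £8,915.00 = £5,349.35
Disability Insurance: YTD £515,200.00 ≥ cap £472,100.00 → £0.00
Total withheld: £5,349.35 + £0.00 = £5,349.35
Net pay: £19,675.00 − £5,349.35 = £14,325.65

£14,325.65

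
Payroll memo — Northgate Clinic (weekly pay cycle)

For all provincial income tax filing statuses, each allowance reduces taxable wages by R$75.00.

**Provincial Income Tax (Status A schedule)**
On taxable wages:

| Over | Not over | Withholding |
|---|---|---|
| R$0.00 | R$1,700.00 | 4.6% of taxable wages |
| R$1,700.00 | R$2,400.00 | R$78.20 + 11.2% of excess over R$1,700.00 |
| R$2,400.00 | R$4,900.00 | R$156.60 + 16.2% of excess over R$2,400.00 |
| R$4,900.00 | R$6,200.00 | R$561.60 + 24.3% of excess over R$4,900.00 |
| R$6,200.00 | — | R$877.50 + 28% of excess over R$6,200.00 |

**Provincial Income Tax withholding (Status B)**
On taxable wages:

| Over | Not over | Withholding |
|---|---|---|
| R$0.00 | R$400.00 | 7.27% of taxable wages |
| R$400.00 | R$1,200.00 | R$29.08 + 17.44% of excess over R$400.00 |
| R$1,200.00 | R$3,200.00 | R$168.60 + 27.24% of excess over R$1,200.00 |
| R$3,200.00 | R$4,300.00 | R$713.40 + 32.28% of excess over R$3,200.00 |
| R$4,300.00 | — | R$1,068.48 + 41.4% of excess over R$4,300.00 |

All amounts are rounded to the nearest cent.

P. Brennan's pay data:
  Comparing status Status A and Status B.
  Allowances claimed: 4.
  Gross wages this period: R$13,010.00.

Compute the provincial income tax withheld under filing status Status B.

R$4,550.22

Provincial Income Tax (Status B): taxable = R$13,010.00 − 4×R$75.00 = R$12,710.00
  R$1,068.48 + 41.4% × (R$12,710.00 − R$4,300.00) = R$1,068.48 + 41.4% × R$8,410.00 = R$4,550.22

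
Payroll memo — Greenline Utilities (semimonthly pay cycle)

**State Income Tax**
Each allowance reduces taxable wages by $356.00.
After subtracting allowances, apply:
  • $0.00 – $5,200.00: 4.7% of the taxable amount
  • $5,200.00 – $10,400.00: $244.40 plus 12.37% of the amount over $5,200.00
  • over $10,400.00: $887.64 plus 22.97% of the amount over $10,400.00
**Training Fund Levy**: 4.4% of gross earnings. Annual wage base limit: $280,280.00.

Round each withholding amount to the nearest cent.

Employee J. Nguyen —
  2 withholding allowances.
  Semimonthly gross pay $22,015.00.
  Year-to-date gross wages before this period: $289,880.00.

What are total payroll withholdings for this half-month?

State Income Tax: taxable = $22,015.00 − 2×$356.00 = $21,303.00
  $887.64 + 22.97% × ($21,303.00 − $10,400.00) = $887.64 + 22.97% × $10,903.00 = $3,392.06
Training Fund Levy: YTD $289,880.00 ≥ cap $280,280.00 → $0.00
Total: $3,392.06 + $0.00 = $3,392.06

$3,392.06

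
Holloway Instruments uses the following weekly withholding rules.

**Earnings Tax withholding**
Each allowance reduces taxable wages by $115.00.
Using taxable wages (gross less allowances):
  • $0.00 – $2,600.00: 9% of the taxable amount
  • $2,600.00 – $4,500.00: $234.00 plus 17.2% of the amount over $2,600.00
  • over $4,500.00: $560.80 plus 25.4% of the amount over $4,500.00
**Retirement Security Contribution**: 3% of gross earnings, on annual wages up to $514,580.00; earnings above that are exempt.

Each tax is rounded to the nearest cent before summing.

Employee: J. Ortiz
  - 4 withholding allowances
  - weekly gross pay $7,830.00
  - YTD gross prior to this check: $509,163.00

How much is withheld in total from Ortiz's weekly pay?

Earnings Tax: taxable = $7,830.00 − 4×$115.00 = $7,370.00
  $560.80 + 25.4% × ($7,370.00 − $4,500.00) = $560.80 + 25.4% × $2,870.00 = $1,289.78
Retirement Security Contribution: cap $514,580.00 − YTD $509,163.00 = $5,417.00 subject; 3% × $5,417.00 = $162.51
Total: $1,289.78 + $162.51 = $1,452.29

$1,452.29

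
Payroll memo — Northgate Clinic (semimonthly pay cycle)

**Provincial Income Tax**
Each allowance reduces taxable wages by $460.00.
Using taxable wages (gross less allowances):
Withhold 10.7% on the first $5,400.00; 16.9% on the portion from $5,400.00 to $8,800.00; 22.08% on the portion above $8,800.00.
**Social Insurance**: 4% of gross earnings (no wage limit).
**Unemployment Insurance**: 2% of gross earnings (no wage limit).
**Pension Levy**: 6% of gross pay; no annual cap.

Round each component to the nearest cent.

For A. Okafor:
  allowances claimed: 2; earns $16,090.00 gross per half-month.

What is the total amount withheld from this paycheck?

$4,489.70

Provincial Income Tax: taxable = $16,090.00 − 2×$460.00 = $15,170.00
  $1,152.40 + 22.08% × ($15,170.00 − $8,800.00) = $1,152.40 + 22.08% × $6,370.00 = $2,558.90
Social Insurance: 4% × $16,090.00 = $643.60
Unemployment Insurance: 2% × $16,090.00 = $321.80
Pension Levy: 6% × $16,090.00 = $965.40
Total: $2,558.90 + $643.60 + $321.80 + $965.40 = $4,489.70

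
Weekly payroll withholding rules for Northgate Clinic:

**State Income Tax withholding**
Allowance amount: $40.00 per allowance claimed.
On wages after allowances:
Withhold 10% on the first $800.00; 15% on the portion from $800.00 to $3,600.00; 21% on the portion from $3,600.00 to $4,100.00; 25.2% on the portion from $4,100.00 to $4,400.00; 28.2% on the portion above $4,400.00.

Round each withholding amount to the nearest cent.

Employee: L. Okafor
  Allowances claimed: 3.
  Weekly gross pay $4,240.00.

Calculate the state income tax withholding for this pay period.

$610.04

State Income Tax: taxable = $4,240.00 − 3×$40.00 = $4,120.00
  $605.00 + 25.2% × ($4,120.00 − $4,100.00) = $605.00 + 25.2% × $20.00 = $610.04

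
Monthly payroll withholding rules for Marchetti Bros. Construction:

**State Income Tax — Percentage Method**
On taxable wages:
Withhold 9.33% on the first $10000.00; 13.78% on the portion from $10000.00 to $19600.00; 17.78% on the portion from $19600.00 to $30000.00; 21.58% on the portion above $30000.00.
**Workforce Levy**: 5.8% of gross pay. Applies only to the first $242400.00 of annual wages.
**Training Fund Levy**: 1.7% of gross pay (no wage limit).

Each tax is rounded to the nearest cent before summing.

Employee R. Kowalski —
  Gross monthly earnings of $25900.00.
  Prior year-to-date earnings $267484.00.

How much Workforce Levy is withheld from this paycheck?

$0.00

Workforce Levy: YTD $267484.00 ≥ cap $242400.00 → $0.00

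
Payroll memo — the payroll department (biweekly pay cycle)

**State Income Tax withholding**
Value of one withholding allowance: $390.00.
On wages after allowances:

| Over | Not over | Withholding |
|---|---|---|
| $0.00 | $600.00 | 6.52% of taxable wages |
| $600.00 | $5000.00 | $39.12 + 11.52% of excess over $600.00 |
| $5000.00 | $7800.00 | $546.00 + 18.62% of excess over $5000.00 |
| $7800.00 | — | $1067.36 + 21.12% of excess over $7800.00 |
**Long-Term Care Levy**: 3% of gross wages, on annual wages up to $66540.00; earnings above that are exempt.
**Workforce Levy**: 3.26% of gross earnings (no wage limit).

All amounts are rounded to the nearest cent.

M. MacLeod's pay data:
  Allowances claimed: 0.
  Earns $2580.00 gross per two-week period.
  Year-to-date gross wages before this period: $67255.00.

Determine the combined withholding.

State Income Tax: taxable = $2580.00
  $39.12 + 11.52% × ($2580.00 − $600.00) = $39.12 + 11.52% × $1980.00 = $267.22
Long-Term Care Levy: YTD $67255.00 ≥ cap $66540.00 → $0.00
Workforce Levy: 3.26% × $2580.00 = $84.11
Total: $267.22 + $0.00 + $84.11 = $351.33

$351.33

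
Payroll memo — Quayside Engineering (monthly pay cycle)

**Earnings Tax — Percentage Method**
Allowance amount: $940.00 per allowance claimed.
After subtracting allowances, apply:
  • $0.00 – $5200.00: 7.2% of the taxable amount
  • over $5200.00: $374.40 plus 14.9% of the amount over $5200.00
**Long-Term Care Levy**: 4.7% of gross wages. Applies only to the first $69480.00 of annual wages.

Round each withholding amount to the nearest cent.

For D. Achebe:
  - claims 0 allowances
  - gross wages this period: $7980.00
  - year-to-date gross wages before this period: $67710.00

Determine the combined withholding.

$871.81

Earnings Tax: taxable = $7980.00
  $374.40 + 14.9% × ($7980.00 − $5200.00) = $374.40 + 14.9% × $2780.00 = $788.62
Long-Term Care Levy: cap $69480.00 − YTD $67710.00 = $1770.00 subject; 4.7% × $1770.00 = $83.19
Total: $788.62 + $83.19 = $871.81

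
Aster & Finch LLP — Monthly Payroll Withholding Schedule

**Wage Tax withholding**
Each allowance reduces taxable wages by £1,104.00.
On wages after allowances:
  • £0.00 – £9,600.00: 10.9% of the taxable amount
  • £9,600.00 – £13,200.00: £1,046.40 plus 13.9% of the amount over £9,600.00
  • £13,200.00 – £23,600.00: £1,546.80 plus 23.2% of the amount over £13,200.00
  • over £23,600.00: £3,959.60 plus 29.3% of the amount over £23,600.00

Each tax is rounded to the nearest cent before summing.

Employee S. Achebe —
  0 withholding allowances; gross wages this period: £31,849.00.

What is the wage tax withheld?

Wage Tax: taxable = £31,849.00
  £3,959.60 + 29.3% × (£31,849.00 − £23,600.00) = £3,959.60 + 29.3% × £8,249.00 = £6,376.56

£6,376.56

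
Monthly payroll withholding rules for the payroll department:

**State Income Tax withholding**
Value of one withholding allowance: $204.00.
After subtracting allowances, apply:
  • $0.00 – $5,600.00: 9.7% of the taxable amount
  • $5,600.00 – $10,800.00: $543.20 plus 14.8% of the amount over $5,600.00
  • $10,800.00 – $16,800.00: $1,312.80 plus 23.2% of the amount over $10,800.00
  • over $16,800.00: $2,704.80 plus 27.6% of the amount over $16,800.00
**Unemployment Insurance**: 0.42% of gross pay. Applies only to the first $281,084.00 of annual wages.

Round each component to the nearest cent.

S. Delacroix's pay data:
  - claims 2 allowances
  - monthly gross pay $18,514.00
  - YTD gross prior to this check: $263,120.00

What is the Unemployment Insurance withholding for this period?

Unemployment Insurance: cap $281,084.00 − YTD $263,120.00 = $17,964.00 subject; 0.42% × $17,964.00 = $75.45

$75.45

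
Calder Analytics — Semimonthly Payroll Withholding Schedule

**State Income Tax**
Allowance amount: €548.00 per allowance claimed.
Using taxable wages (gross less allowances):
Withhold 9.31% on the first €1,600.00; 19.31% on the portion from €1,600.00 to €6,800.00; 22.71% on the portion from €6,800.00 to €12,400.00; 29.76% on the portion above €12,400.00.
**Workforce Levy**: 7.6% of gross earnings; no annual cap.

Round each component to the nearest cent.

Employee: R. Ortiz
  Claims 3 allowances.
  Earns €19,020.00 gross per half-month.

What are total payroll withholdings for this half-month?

€5,351.22

State Income Tax: taxable = €19,020.00 − 3×€548.00 = €17,376.00
  €2,424.84 + 29.76% × (€17,376.00 − €12,400.00) = €2,424.84 + 29.76% × €4,976.00 = €3,905.70
Workforce Levy: 7.6% × €19,020.00 = €1,445.52
Total: €3,905.70 + €1,445.52 = €5,351.22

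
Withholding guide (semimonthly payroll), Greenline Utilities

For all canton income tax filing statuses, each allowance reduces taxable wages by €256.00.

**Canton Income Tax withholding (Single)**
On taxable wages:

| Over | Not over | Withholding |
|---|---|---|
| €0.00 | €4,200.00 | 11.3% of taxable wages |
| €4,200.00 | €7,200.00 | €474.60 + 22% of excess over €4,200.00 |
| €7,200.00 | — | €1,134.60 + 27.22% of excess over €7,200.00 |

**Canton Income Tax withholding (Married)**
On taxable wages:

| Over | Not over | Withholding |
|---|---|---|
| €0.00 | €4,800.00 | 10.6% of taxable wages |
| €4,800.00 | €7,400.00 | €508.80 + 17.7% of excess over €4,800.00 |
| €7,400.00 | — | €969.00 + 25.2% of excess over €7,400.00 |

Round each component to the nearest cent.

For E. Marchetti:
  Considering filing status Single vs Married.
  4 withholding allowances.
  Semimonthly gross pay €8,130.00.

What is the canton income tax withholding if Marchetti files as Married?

€916.96

Canton Income Tax (Married): taxable = €8,130.00 − 4×€256.00 = €7,106.00
  €508.80 + 17.7% × (€7,106.00 − €4,800.00) = €508.80 + 17.7% × €2,306.00 = €916.96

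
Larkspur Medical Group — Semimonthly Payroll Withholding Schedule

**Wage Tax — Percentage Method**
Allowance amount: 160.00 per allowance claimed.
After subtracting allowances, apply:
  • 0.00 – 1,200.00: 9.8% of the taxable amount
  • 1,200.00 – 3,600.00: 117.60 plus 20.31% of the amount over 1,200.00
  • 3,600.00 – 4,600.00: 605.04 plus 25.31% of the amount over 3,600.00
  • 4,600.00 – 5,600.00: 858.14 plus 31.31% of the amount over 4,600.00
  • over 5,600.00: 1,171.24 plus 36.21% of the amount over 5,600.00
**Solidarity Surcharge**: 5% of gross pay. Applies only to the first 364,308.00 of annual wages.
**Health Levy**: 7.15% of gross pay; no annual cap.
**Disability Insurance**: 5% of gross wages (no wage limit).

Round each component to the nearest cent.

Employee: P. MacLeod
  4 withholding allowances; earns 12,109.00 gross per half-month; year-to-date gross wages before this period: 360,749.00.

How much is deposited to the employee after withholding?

7,163.41

Wage Tax: taxable = 12,109.00 − 4×160.00 = 11,469.00
  1,171.24 + 36.21% × (11,469.00 − 5,600.00) = 1,171.24 + 36.21% × 5,869.00 = 3,296.40
Solidarity Surcharge: cap 364,308.00 − YTD 360,749.00 = 3,559.00 subject; 5% × 3,559.00 = 177.95
Health Levy: 7.15% × 12,109.00 = 865.79
Disability Insurance: 5% × 12,109.00 = 605.45
Total withheld: 3,296.40 + 177.95 + 865.79 + 605.45 = 4,945.59
Net pay: 12,109.00 − 4,945.59 = 7,163.41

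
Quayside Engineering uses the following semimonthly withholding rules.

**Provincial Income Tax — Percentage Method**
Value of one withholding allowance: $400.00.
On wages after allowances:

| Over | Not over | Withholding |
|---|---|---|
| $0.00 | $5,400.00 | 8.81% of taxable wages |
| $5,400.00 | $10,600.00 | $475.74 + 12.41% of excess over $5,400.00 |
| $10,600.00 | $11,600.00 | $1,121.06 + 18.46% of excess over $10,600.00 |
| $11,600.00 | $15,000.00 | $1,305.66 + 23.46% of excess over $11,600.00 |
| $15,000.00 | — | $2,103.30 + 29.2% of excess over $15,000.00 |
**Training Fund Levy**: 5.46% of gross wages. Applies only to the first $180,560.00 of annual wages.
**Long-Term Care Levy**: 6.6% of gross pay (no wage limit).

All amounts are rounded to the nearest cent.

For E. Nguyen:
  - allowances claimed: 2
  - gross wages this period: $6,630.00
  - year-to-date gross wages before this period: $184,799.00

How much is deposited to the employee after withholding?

$5,663.32

Provincial Income Tax: taxable = $6,630.00 − 2×$400.00 = $5,830.00
  $475.74 + 12.41% × ($5,830.00 − $5,400.00) = $475.74 + 12.41% × $430.00 = $529.10
Training Fund Levy: YTD $184,799.00 ≥ cap $180,560.00 → $0.00
Long-Term Care Levy: 6.6% × $6,630.00 = $437.58
Total withheld: $529.10 + $0.00 + $437.58 = $966.68
Net pay: $6,630.00 − $966.68 = $5,663.32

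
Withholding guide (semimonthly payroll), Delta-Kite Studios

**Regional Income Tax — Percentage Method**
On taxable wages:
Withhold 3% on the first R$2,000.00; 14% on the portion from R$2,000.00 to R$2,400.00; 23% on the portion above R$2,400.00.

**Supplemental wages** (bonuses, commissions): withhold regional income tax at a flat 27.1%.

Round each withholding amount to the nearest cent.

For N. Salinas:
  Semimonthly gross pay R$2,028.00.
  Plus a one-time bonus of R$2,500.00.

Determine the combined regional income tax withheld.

R$741.42

Regional Income Tax: taxable = R$2,028.00
  R$60.00 + 14% × (R$2,028.00 − R$2,000.00) = R$60.00 + 14% × R$28.00 = R$63.92
Supplemental (27.1% flat on bonus): 27.1% × R$2,500.00 = R$677.50
Total regional income tax: R$63.92 + R$677.50 = R$741.42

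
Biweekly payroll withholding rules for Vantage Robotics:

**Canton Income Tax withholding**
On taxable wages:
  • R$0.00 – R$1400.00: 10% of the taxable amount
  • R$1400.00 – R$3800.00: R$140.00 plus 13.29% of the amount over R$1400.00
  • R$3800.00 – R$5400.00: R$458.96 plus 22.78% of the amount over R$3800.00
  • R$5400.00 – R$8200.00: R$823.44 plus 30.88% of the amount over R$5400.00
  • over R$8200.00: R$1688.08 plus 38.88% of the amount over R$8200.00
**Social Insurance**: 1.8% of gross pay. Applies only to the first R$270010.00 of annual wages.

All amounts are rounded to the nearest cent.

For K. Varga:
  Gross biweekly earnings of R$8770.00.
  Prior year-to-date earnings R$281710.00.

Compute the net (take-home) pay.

R$6860.30

Canton Income Tax: taxable = R$8770.00
  R$1688.08 + 38.88% × (R$8770.00 − R$8200.00) = R$1688.08 + 38.88% × R$570.00 = R$1909.70
Social Insurance: YTD R$281710.00 ≥ cap R$270010.00 → R$0.00
Total withheld: R$1909.70 + R$0.00 = R$1909.70
Net pay: R$8770.00 − R$1909.70 = R$6860.30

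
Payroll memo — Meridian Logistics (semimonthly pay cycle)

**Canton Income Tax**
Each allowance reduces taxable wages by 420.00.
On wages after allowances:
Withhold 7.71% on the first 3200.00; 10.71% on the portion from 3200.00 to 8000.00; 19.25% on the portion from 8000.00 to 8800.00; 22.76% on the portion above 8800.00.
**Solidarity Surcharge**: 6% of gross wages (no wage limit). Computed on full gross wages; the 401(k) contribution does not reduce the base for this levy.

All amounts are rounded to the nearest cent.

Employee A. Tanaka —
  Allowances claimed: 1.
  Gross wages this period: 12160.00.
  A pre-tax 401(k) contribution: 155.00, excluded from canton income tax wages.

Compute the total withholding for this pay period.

Canton Income Tax: taxable = 12160.00 − 155.00 − 1×420.00 = 11585.00
  914.80 + 22.76% × (11585.00 − 8800.00) = 914.80 + 22.76% × 2785.00 = 1548.67
Solidarity Surcharge: 6% × 12160.00 = 729.60
Total: 1548.67 + 729.60 = 2278.27

2278.27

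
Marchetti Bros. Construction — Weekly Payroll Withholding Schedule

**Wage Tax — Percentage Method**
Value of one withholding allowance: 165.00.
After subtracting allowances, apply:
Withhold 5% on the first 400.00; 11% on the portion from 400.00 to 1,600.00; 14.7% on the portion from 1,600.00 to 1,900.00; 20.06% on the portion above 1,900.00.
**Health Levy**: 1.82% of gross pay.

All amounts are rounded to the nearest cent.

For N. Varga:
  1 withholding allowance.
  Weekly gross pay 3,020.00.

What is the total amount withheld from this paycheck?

442.63

Wage Tax: taxable = 3,020.00 − 1×165.00 = 2,855.00
  196.10 + 20.06% × (2,855.00 − 1,900.00) = 196.10 + 20.06% × 955.00 = 387.67
Health Levy: 1.82% × 3,020.00 = 54.96
Total: 387.67 + 54.96 = 442.63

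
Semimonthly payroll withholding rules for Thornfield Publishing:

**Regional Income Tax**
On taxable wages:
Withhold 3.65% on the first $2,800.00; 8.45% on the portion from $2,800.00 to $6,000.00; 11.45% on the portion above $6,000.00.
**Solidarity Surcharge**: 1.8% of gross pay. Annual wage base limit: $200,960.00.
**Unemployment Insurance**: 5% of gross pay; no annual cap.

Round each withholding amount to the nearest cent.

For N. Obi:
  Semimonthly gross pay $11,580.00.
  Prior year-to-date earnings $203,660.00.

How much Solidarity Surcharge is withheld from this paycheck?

$0.00

Solidarity Surcharge: YTD $203,660.00 ≥ cap $200,960.00 → $0.00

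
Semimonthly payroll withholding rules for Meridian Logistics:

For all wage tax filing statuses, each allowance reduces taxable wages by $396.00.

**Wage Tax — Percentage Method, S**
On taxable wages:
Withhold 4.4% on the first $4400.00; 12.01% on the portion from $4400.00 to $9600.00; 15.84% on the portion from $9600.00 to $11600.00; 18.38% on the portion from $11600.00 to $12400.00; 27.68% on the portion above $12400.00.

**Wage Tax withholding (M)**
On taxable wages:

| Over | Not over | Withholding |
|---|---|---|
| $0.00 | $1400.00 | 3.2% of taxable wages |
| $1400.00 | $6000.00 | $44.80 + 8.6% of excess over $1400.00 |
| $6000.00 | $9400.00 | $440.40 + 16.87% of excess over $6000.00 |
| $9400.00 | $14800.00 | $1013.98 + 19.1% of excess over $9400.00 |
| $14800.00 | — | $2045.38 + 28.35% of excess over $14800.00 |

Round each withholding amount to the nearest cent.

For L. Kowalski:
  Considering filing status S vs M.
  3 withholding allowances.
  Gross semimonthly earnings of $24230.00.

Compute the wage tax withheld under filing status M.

Wage Tax (M): taxable = $24230.00 − 3×$396.00 = $23042.00
  $2045.38 + 28.35% × ($23042.00 − $14800.00) = $2045.38 + 28.35% × $8242.00 = $4381.99

$4381.99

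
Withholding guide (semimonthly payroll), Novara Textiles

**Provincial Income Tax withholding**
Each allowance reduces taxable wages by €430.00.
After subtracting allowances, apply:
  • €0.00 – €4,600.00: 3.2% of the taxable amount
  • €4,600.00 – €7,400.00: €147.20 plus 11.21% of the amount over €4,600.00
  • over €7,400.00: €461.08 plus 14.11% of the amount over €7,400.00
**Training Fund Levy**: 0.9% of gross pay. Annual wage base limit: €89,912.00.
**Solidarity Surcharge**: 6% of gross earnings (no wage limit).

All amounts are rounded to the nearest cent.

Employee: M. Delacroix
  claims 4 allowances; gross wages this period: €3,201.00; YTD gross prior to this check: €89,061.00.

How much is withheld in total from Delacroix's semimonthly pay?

Provincial Income Tax: taxable = €3,201.00 − 4×€430.00 = €1,481.00
  3.2% × €1,481.00 = €47.39
Training Fund Levy: cap €89,912.00 − YTD €89,061.00 = €851.00 subject; 0.9% × €851.00 = €7.66
Solidarity Surcharge: 6% × €3,201.00 = €192.06
Total: €47.39 + €7.66 + €192.06 = €247.11

€247.11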